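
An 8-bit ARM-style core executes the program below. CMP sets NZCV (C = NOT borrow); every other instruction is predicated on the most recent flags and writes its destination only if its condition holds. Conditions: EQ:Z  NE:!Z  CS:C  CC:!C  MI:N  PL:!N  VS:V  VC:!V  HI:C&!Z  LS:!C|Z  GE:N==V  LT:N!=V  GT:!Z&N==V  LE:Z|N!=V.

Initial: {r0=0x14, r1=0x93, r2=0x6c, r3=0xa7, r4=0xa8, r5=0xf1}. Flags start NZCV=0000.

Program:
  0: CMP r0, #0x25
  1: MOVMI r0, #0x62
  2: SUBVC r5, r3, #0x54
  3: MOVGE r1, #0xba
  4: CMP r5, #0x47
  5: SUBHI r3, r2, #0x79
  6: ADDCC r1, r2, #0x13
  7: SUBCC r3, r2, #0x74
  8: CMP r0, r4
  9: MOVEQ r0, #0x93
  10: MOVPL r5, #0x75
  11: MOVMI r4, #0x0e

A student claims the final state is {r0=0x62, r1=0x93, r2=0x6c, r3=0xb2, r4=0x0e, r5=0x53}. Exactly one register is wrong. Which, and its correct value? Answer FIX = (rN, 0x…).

FIX = (r3, 0xf3)

[0] flags=1000 → (cmp)
[1] flags=1000 MI?T → r0=0x62
[2] flags=1000 VC?T → r5=0x53
[3] flags=1000 GE?F → skip
[4] flags=0010 → (cmp)
[5] flags=0010 HI?T → r3=0xf3
[6] flags=0010 CC?F → skip
[7] flags=0010 CC?F → skip
[8] flags=1001 → (cmp)
[9] flags=1001 EQ?F → skip
[10] flags=1001 PL?F → skip
[11] flags=1001 MI?T → r4=0x0e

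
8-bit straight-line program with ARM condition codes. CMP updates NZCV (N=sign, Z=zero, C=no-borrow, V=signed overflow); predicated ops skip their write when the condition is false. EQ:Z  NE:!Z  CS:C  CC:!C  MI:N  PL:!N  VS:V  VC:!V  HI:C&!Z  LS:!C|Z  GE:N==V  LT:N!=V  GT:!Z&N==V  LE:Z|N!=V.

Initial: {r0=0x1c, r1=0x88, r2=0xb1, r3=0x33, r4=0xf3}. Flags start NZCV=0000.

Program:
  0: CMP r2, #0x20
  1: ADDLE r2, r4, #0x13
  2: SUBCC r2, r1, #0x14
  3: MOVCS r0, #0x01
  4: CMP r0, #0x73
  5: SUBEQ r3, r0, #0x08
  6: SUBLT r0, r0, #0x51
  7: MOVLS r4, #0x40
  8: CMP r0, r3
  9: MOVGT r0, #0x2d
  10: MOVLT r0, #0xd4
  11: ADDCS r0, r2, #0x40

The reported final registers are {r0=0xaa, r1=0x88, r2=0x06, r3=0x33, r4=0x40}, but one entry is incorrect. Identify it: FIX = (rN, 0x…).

0: ✓ CMP  NZCV=1010
1: ✓ ADDLE  r2←0x06
2: · SUBCC
3: ✓ MOVCS  r0←0x01
4: ✓ CMP  NZCV=1000
5: · SUBEQ
6: ✓ SUBLT  r0←0xb0
7: ✓ MOVLS  r4←0x40
8: ✓ CMP  NZCV=0011
9: · MOVGT
10: ✓ MOVLT  r0←0xd4
11: ✓ ADDCS  r0←0x46

FIX = (r0, 0x46)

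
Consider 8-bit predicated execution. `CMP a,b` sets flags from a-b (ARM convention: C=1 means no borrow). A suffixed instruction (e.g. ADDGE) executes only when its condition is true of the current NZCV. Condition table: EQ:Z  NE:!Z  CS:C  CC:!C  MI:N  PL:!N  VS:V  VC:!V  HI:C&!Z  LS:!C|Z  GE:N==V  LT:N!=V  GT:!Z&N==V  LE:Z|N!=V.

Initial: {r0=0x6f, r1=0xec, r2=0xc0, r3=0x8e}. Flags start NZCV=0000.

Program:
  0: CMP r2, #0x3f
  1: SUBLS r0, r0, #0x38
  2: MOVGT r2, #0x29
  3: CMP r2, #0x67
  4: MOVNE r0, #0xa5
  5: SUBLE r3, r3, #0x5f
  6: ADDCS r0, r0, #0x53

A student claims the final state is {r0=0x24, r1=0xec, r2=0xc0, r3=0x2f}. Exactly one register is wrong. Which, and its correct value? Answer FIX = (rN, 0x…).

FIX = (r0, 0xf8)

[0] flags=1010 → (cmp)
[1] flags=1010 LS?F → skip
[2] flags=1010 GT?F → skip
[3] flags=0011 → (cmp)
[4] flags=0011 NE?T → r0=0xa5
[5] flags=0011 LE?T → r3=0x2f
[6] flags=0011 CS?T → r0=0xf8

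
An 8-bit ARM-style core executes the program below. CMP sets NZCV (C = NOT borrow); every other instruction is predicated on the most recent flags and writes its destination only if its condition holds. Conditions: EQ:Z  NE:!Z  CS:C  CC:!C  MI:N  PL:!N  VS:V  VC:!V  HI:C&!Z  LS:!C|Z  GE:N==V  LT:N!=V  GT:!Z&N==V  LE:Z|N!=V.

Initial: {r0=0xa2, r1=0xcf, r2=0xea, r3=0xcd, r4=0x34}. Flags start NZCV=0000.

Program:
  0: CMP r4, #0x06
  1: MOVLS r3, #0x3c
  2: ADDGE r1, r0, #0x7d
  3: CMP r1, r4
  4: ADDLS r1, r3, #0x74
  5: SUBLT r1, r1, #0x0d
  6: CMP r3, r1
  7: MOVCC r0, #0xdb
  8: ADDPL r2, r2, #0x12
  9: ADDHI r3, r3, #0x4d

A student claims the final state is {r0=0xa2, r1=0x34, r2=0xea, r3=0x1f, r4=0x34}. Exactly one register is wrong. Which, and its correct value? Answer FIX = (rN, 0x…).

[0] flags=0010 → (cmp)
[1] flags=0010 LS?F → skip
[2] flags=0010 GE?T → r1=0x1f
[3] flags=1000 → (cmp)
[4] flags=1000 LS?T → r1=0x41
[5] flags=1000 LT?T → r1=0x34
[6] flags=1010 → (cmp)
[7] flags=1010 CC?F → skip
[8] flags=1010 PL?F → skip
[9] flags=1010 HI?T → r3=0x1a

FIX = (r3, 0x1a)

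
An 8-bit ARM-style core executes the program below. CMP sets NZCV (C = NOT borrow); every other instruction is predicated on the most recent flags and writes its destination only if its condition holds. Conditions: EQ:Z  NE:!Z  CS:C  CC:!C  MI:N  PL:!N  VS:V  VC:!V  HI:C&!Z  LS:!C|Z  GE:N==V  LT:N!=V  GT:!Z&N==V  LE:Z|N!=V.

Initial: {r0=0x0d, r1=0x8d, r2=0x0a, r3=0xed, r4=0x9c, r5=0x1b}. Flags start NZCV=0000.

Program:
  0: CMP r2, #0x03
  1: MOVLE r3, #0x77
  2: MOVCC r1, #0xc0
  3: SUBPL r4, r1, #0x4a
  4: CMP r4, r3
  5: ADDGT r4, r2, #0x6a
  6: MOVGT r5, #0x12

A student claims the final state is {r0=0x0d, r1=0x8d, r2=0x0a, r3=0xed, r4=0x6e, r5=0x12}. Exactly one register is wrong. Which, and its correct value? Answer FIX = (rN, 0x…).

[0] flags=0010 → (cmp)
[1] flags=0010 LE?F → skip
[2] flags=0010 CC?F → skip
[3] flags=0010 PL?T → r4=0x43
[4] flags=0000 → (cmp)
[5] flags=0000 GT?T → r4=0x74
[6] flags=0000 GT?T → r5=0x12

FIX = (r4, 0x74)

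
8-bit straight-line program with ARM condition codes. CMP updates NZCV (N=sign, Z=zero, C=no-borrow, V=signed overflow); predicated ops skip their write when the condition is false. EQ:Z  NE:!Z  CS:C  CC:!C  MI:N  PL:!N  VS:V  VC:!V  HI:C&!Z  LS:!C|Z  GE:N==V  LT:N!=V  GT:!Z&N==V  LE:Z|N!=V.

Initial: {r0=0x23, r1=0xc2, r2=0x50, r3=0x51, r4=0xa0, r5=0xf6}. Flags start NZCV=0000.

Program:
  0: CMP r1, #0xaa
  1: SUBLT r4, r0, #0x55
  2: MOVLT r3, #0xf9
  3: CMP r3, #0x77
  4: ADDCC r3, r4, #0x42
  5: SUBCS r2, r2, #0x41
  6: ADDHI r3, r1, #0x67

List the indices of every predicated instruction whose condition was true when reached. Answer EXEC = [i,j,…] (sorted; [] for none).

[0] flags=0010 → (cmp)
[1] flags=0010 LT?F → skip
[2] flags=0010 LT?F → skip
[3] flags=1000 → (cmp)
[4] flags=1000 CC?T → r3=0xe2
[5] flags=1000 CS?F → skip
[6] flags=1000 HI?F → skip

EXEC = [4]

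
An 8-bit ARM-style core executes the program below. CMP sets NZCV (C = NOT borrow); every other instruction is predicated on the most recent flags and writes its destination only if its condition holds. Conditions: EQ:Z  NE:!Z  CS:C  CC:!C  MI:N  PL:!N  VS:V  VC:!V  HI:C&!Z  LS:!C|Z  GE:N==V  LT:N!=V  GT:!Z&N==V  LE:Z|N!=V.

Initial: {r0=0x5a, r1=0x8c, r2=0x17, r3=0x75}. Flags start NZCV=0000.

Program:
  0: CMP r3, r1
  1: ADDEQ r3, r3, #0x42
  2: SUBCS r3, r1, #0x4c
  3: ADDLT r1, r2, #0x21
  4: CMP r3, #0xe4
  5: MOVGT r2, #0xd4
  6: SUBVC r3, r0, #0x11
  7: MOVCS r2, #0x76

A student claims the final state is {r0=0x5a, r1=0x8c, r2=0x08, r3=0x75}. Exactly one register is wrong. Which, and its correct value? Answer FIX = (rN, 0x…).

[0] flags=1001 → (cmp)
[1] flags=1001 EQ?F → skip
[2] flags=1001 CS?F → skip
[3] flags=1001 LT?F → skip
[4] flags=1001 → (cmp)
[5] flags=1001 GT?T → r2=0xd4
[6] flags=1001 VC?F → skip
[7] flags=1001 CS?F → skip

FIX = (r2, 0xd4)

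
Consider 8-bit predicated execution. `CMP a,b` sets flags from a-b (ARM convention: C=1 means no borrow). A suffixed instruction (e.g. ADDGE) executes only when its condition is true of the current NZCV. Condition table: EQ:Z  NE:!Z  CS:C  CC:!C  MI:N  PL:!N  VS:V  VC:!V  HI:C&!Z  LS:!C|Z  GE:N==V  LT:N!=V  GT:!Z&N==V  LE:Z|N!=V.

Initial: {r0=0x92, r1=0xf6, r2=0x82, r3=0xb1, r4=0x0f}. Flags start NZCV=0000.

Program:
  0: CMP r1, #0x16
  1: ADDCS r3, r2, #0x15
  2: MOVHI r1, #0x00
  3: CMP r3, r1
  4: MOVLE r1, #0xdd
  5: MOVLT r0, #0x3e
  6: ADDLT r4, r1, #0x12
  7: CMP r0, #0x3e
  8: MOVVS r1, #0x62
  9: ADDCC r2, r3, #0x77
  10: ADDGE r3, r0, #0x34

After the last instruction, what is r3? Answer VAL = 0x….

0: ✓ CMP  NZCV=1010
1: ✓ ADDCS  r3←0x97
2: ✓ MOVHI  r1←0x00
3: ✓ CMP  NZCV=1010
4: ✓ MOVLE  r1←0xdd
5: ✓ MOVLT  r0←0x3e
6: ✓ ADDLT  r4←0xef
7: ✓ CMP  NZCV=0110
8: · MOVVS
9: · ADDCC
10: ✓ ADDGE  r3←0x72

VAL = 0x72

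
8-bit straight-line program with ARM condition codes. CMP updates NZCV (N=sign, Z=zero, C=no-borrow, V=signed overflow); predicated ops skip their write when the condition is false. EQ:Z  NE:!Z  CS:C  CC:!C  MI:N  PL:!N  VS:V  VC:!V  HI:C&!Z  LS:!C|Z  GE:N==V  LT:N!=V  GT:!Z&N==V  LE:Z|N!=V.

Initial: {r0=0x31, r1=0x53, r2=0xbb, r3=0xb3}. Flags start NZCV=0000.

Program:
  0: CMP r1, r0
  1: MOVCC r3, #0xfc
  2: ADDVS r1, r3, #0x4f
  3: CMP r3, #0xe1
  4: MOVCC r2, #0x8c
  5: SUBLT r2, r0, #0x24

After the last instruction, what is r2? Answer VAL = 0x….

VAL = 0x0d

[0] flags=0010 → (cmp)
[1] flags=0010 CC?F → skip
[2] flags=0010 VS?F → skip
[3] flags=1000 → (cmp)
[4] flags=1000 CC?T → r2=0x8c
[5] flags=1000 LT?T → r2=0x0d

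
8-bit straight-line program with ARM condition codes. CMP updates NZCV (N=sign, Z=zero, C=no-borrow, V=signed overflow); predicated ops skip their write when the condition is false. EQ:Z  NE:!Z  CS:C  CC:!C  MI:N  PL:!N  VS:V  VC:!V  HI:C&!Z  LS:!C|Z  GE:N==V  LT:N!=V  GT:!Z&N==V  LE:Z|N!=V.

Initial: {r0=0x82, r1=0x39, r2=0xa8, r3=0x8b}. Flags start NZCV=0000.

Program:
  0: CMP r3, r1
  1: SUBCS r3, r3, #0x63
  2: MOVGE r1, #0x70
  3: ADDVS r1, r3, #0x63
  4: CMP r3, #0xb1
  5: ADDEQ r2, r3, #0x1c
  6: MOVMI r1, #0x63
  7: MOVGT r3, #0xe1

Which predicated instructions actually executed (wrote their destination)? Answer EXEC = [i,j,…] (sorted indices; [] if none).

EXEC = [1,3,7]

0: ✓ CMP  NZCV=0011
1: ✓ SUBCS  r3←0x28
2: · MOVGE
3: ✓ ADDVS  r1←0x8b
4: ✓ CMP  NZCV=0000
5: · ADDEQ
6: · MOVMI
7: ✓ MOVGT  r3←0xe1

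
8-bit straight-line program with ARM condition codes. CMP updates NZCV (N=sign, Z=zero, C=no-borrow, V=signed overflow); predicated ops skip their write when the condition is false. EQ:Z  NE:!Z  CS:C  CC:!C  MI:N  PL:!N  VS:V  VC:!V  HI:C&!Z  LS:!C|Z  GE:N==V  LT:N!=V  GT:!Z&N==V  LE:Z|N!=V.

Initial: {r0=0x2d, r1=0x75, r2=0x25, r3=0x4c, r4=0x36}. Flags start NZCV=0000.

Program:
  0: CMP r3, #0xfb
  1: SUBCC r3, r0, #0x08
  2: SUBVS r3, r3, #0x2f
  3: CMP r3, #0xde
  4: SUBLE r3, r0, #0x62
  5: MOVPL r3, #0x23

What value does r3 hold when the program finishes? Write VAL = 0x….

VAL = 0x23

0: ✓ CMP  NZCV=0000
1: ✓ SUBCC  r3←0x25
2: · SUBVS
3: ✓ CMP  NZCV=0000
4: · SUBLE
5: ✓ MOVPL  r3←0x23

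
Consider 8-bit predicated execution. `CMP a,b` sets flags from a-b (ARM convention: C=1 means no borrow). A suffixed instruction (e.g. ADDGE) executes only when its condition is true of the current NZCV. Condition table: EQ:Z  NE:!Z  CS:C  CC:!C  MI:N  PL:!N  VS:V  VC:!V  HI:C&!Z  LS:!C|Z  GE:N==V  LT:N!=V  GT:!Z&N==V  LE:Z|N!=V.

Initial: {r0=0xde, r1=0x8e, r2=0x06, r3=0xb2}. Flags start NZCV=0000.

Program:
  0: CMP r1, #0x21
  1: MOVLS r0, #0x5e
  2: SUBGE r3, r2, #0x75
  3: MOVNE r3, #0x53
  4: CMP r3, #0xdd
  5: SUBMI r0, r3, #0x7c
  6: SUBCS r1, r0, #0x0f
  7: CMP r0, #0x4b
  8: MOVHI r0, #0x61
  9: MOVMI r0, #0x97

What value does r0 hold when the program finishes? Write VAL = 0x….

0: ✓ CMP  NZCV=0011
1: · MOVLS
2: · SUBGE
3: ✓ MOVNE  r3←0x53
4: ✓ CMP  NZCV=0000
5: · SUBMI
6: · SUBCS
7: ✓ CMP  NZCV=1010
8: ✓ MOVHI  r0←0x61
9: ✓ MOVMI  r0←0x97

VAL = 0x97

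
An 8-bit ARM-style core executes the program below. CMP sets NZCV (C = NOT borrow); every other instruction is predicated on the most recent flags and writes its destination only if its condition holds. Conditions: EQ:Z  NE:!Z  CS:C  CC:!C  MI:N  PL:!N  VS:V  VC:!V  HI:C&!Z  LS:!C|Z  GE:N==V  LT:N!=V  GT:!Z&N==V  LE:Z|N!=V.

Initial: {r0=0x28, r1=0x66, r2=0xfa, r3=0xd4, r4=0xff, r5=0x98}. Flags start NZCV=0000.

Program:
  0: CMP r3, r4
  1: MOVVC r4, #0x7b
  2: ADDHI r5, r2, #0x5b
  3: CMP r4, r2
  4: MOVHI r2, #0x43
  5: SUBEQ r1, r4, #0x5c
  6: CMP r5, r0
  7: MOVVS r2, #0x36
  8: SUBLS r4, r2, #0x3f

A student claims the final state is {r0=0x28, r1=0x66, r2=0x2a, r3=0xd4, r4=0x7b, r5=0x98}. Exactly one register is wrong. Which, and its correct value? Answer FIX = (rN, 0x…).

0: ✓ CMP  NZCV=1000
1: ✓ MOVVC  r4←0x7b
2: · ADDHI
3: ✓ CMP  NZCV=1001
4: · MOVHI
5: · SUBEQ
6: ✓ CMP  NZCV=0011
7: ✓ MOVVS  r2←0x36
8: · SUBLS

FIX = (r2, 0x36)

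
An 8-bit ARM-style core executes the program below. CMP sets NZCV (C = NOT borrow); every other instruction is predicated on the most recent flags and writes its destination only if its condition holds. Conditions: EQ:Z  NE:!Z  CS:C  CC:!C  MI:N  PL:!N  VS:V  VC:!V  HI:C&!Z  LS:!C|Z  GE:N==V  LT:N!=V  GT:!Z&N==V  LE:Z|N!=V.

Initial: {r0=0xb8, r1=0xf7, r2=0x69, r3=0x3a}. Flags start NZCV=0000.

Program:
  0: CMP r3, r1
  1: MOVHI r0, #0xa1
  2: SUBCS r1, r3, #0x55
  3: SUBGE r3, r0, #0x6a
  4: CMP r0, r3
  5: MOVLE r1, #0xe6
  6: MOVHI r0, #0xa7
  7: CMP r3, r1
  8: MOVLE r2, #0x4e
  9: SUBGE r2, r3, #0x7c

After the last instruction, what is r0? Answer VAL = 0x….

VAL = 0xa7

0: ✓ CMP  NZCV=0000
1: · MOVHI
2: · SUBCS
3: ✓ SUBGE  r3←0x4e
4: ✓ CMP  NZCV=0011
5: ✓ MOVLE  r1←0xe6
6: ✓ MOVHI  r0←0xa7
7: ✓ CMP  NZCV=0000
8: · MOVLE
9: ✓ SUBGE  r2←0xd2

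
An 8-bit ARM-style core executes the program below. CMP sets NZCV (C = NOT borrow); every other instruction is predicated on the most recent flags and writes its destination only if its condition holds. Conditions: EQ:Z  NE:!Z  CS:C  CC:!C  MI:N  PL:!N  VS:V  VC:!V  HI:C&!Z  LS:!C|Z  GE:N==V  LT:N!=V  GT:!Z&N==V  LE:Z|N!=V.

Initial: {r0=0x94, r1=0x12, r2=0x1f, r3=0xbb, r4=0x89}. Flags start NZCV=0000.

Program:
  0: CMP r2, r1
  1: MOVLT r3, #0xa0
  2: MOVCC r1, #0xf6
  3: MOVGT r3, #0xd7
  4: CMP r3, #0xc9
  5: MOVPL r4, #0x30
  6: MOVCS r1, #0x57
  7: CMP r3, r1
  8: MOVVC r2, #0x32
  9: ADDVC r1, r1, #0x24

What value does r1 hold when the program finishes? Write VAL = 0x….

[0] flags=0010 → (cmp)
[1] flags=0010 LT?F → skip
[2] flags=0010 CC?F → skip
[3] flags=0010 GT?T → r3=0xd7
[4] flags=0010 → (cmp)
[5] flags=0010 PL?T → r4=0x30
[6] flags=0010 CS?T → r1=0x57
[7] flags=1010 → (cmp)
[8] flags=1010 VC?T → r2=0x32
[9] flags=1010 VC?T → r1=0x7b

VAL = 0x7b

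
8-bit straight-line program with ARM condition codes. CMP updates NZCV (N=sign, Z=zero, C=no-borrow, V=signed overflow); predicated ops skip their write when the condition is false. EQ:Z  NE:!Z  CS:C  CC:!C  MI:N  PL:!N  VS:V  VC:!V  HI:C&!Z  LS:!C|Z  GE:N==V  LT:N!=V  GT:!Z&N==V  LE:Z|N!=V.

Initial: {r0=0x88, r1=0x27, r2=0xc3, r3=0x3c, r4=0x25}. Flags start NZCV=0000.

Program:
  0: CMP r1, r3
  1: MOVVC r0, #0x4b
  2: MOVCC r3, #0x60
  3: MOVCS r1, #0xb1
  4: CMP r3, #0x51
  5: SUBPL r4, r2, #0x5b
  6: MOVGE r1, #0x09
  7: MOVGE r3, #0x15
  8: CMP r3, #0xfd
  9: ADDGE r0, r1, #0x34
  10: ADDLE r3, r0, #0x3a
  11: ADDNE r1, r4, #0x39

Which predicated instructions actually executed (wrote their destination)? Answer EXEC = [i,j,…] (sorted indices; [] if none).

[0] flags=1000 → (cmp)
[1] flags=1000 VC?T → r0=0x4b
[2] flags=1000 CC?T → r3=0x60
[3] flags=1000 CS?F → skip
[4] flags=0010 → (cmp)
[5] flags=0010 PL?T → r4=0x68
[6] flags=0010 GE?T → r1=0x09
[7] flags=0010 GE?T → r3=0x15
[8] flags=0000 → (cmp)
[9] flags=0000 GE?T → r0=0x3d
[10] flags=0000 LE?F → skip
[11] flags=0000 NE?T → r1=0xa1

EXEC = [1,2,5,6,7,9,11]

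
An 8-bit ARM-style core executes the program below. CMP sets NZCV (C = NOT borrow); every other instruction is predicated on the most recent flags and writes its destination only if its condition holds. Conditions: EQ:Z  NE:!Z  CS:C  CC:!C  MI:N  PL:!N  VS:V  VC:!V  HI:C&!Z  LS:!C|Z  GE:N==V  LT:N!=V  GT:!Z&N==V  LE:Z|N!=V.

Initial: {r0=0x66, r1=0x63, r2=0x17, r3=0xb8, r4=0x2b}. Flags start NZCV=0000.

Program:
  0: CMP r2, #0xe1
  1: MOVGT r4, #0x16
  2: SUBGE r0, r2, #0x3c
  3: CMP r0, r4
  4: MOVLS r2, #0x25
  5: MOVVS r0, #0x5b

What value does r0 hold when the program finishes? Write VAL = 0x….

VAL = 0xdb

[0] flags=0000 → (cmp)
[1] flags=0000 GT?T → r4=0x16
[2] flags=0000 GE?T → r0=0xdb
[3] flags=1010 → (cmp)
[4] flags=1010 LS?F → skip
[5] flags=1010 VS?F → skip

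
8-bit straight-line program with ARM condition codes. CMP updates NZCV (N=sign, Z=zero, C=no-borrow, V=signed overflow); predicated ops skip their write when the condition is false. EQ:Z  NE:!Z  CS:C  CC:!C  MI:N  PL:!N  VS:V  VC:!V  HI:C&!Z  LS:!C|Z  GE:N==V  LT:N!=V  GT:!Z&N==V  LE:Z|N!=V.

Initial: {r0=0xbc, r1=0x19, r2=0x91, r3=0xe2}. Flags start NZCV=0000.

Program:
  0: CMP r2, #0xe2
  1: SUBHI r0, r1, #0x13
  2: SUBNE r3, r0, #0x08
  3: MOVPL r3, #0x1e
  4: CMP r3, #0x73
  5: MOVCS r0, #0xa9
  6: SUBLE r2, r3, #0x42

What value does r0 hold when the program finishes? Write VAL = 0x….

VAL = 0xa9

[0] flags=1000 → (cmp)
[1] flags=1000 HI?F → skip
[2] flags=1000 NE?T → r3=0xb4
[3] flags=1000 PL?F → skip
[4] flags=0011 → (cmp)
[5] flags=0011 CS?T → r0=0xa9
[6] flags=0011 LE?T → r2=0x72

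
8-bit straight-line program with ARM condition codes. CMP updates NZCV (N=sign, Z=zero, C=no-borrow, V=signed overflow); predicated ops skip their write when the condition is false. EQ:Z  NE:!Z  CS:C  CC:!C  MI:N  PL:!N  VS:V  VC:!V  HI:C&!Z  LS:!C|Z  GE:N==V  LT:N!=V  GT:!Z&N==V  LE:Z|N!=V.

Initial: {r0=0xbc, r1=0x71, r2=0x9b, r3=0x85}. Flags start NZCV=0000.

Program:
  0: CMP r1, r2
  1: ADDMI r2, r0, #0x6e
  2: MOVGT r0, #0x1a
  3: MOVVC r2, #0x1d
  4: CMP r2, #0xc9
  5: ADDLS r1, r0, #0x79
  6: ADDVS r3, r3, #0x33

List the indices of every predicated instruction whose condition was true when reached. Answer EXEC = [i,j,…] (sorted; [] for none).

[0] flags=1001 → (cmp)
[1] flags=1001 MI?T → r2=0x2a
[2] flags=1001 GT?T → r0=0x1a
[3] flags=1001 VC?F → skip
[4] flags=0000 → (cmp)
[5] flags=0000 LS?T → r1=0x93
[6] flags=0000 VS?F → skip

EXEC = [1,2,5]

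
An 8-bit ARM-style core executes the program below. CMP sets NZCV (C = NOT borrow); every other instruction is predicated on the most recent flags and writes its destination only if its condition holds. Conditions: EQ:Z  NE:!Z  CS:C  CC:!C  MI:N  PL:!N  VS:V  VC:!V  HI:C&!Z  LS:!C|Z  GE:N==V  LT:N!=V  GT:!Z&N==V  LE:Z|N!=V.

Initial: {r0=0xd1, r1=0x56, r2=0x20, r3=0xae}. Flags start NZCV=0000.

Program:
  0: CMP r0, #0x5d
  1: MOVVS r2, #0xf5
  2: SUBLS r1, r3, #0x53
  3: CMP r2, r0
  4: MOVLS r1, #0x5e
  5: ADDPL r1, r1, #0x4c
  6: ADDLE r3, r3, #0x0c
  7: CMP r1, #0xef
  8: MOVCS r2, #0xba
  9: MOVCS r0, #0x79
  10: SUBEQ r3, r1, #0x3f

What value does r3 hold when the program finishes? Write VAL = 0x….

VAL = 0xae

[0] flags=0011 → (cmp)
[1] flags=0011 VS?T → r2=0xf5
[2] flags=0011 LS?F → skip
[3] flags=0010 → (cmp)
[4] flags=0010 LS?F → skip
[5] flags=0010 PL?T → r1=0xa2
[6] flags=0010 LE?F → skip
[7] flags=1000 → (cmp)
[8] flags=1000 CS?F → skip
[9] flags=1000 CS?F → skip
[10] flags=1000 EQ?F → skip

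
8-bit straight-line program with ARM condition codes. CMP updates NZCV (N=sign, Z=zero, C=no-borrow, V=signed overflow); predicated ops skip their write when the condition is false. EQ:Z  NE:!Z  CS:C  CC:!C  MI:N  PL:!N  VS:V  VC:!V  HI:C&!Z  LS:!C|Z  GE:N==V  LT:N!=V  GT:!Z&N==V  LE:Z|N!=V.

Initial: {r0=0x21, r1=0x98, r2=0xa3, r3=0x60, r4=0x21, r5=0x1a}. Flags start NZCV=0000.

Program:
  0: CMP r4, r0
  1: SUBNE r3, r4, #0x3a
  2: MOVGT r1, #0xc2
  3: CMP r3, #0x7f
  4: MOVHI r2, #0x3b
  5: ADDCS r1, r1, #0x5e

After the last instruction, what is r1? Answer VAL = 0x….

0: ✓ CMP  NZCV=0110
1: · SUBNE
2: · MOVGT
3: ✓ CMP  NZCV=1000
4: · MOVHI
5: · ADDCS

VAL = 0x98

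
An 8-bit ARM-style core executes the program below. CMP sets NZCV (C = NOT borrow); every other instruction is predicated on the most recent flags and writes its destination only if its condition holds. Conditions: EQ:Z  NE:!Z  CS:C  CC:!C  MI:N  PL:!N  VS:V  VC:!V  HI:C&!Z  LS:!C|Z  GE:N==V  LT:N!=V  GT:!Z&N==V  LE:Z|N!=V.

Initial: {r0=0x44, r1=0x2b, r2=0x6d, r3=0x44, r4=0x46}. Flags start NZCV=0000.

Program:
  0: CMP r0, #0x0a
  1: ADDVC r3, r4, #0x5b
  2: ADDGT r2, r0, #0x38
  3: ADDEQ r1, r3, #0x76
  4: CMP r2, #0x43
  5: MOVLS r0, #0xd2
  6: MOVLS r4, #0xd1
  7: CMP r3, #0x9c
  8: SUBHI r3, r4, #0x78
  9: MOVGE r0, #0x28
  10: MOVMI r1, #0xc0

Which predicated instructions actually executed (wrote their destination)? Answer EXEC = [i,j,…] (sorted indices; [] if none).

0: ✓ CMP  NZCV=0010
1: ✓ ADDVC  r3←0xa1
2: ✓ ADDGT  r2←0x7c
3: · ADDEQ
4: ✓ CMP  NZCV=0010
5: · MOVLS
6: · MOVLS
7: ✓ CMP  NZCV=0010
8: ✓ SUBHI  r3←0xce
9: ✓ MOVGE  r0←0x28
10: · MOVMI

EXEC = [1,2,8,9]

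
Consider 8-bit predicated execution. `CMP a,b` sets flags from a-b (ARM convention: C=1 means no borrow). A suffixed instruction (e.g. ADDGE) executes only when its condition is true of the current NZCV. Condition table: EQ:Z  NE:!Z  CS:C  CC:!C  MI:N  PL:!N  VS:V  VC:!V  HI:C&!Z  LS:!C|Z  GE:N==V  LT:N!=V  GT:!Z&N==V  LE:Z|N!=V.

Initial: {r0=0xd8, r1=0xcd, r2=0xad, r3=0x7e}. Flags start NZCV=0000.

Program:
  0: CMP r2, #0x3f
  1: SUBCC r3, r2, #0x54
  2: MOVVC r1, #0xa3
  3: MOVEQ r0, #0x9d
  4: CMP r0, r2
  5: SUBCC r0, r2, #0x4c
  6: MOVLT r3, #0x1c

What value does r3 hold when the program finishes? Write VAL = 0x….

VAL = 0x7e

0: ✓ CMP  NZCV=0011
1: · SUBCC
2: · MOVVC
3: · MOVEQ
4: ✓ CMP  NZCV=0010
5: · SUBCC
6: · MOVLT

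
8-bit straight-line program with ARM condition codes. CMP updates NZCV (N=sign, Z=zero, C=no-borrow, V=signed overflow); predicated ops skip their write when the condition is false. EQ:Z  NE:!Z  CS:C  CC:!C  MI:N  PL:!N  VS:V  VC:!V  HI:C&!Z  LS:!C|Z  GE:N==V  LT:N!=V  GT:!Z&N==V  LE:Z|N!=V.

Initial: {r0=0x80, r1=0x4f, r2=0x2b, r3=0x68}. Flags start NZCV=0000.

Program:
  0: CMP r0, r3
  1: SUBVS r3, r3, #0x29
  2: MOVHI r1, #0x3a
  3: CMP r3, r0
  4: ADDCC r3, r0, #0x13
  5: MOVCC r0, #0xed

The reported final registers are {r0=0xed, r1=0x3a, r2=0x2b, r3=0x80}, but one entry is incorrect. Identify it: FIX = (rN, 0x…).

0: ✓ CMP  NZCV=0011
1: ✓ SUBVS  r3←0x3f
2: ✓ MOVHI  r1←0x3a
3: ✓ CMP  NZCV=1001
4: ✓ ADDCC  r3←0x93
5: ✓ MOVCC  r0←0xed

FIX = (r3, 0x93)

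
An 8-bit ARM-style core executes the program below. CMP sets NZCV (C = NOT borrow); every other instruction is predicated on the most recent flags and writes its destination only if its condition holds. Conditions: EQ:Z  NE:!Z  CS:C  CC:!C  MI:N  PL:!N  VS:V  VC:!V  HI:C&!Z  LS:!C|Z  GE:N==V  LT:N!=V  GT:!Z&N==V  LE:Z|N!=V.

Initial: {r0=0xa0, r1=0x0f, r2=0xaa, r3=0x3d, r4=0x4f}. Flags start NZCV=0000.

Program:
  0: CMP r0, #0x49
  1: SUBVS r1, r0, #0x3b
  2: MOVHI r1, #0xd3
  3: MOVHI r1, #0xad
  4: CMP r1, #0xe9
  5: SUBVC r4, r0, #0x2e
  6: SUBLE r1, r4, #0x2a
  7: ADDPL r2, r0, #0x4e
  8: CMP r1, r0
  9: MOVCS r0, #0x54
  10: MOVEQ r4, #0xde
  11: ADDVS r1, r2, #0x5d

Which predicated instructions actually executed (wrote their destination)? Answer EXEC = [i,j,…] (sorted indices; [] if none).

EXEC = [1,2,3,5,6,11]

0: ✓ CMP  NZCV=0011
1: ✓ SUBVS  r1←0x65
2: ✓ MOVHI  r1←0xd3
3: ✓ MOVHI  r1←0xad
4: ✓ CMP  NZCV=1000
5: ✓ SUBVC  r4←0x72
6: ✓ SUBLE  r1←0x48
7: · ADDPL
8: ✓ CMP  NZCV=1001
9: · MOVCS
10: · MOVEQ
11: ✓ ADDVS  r1←0x07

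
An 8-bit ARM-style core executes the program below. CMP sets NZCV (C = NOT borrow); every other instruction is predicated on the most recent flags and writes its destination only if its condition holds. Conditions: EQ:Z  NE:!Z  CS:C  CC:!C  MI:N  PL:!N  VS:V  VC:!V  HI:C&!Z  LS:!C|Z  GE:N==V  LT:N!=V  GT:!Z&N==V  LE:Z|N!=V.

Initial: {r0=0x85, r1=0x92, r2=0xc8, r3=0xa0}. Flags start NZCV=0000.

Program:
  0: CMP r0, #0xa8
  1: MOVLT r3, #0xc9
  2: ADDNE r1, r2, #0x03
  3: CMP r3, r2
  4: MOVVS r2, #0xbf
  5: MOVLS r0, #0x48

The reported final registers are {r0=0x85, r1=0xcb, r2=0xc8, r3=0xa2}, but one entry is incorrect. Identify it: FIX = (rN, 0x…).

FIX = (r3, 0xc9)

0: ✓ CMP  NZCV=1000
1: ✓ MOVLT  r3←0xc9
2: ✓ ADDNE  r1←0xcb
3: ✓ CMP  NZCV=0010
4: · MOVVS
5: · MOVLS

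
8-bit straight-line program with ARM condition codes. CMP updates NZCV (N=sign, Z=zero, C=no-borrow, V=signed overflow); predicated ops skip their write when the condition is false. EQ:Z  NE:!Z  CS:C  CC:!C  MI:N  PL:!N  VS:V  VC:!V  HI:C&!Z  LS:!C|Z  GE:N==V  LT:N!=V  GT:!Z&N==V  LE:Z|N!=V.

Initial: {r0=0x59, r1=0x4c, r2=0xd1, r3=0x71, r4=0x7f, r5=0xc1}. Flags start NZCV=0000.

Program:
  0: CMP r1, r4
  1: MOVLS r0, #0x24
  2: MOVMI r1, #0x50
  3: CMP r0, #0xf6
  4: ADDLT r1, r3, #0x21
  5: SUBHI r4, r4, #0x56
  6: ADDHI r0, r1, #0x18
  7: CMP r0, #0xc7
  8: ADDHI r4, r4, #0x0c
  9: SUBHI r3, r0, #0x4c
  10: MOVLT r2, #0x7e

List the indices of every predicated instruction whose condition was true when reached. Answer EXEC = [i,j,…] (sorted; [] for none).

[0] flags=1000 → (cmp)
[1] flags=1000 LS?T → r0=0x24
[2] flags=1000 MI?T → r1=0x50
[3] flags=0000 → (cmp)
[4] flags=0000 LT?F → skip
[5] flags=0000 HI?F → skip
[6] flags=0000 HI?F → skip
[7] flags=0000 → (cmp)
[8] flags=0000 HI?F → skip
[9] flags=0000 HI?F → skip
[10] flags=0000 LT?F → skip

EXEC = [1,2]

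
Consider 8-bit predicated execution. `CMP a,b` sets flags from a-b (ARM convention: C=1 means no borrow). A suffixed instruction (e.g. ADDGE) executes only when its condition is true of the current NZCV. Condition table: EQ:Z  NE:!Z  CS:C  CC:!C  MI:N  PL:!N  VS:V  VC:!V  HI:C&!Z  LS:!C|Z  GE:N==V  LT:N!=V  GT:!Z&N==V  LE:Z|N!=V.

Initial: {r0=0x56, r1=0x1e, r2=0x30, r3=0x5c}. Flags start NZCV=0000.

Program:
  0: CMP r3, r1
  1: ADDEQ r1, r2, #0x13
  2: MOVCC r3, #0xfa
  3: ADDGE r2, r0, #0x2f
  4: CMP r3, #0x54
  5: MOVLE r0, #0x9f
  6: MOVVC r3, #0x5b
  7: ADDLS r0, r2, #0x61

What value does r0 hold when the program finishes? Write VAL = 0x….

VAL = 0x56

0: ✓ CMP  NZCV=0010
1: · ADDEQ
2: · MOVCC
3: ✓ ADDGE  r2←0x85
4: ✓ CMP  NZCV=0010
5: · MOVLE
6: ✓ MOVVC  r3←0x5b
7: · ADDLS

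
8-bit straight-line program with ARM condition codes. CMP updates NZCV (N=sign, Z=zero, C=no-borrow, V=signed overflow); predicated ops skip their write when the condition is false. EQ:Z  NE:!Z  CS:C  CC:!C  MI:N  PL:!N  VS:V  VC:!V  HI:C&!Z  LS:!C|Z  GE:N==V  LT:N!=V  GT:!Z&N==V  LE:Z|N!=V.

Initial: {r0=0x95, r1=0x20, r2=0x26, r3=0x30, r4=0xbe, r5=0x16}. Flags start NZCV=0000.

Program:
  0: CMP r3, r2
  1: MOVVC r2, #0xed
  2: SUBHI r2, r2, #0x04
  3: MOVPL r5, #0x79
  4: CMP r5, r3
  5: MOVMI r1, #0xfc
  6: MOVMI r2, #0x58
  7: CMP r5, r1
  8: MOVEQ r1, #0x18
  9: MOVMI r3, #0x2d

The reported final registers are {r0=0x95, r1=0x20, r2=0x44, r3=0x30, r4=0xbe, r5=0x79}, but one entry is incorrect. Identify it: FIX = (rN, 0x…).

FIX = (r2, 0xe9)

[0] flags=0010 → (cmp)
[1] flags=0010 VC?T → r2=0xed
[2] flags=0010 HI?T → r2=0xe9
[3] flags=0010 PL?T → r5=0x79
[4] flags=0010 → (cmp)
[5] flags=0010 MI?F → skip
[6] flags=0010 MI?F → skip
[7] flags=0010 → (cmp)
[8] flags=0010 EQ?F → skip
[9] flags=0010 MI?F → skip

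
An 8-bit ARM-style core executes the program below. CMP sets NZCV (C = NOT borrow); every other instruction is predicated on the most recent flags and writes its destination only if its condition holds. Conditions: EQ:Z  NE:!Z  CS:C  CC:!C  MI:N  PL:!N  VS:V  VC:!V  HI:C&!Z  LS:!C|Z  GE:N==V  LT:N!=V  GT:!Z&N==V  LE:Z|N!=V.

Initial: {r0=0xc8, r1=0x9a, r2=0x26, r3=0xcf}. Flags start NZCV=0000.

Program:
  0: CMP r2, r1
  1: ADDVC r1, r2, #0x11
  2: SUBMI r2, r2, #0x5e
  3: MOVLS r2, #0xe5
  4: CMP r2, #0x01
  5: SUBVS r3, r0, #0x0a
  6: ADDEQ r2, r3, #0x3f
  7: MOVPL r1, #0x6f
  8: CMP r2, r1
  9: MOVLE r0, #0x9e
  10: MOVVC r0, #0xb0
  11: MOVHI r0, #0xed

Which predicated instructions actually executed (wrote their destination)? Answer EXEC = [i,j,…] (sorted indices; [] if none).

EXEC = [2,3,10,11]

[0] flags=1001 → (cmp)
[1] flags=1001 VC?F → skip
[2] flags=1001 MI?T → r2=0xc8
[3] flags=1001 LS?T → r2=0xe5
[4] flags=1010 → (cmp)
[5] flags=1010 VS?F → skip
[6] flags=1010 EQ?F → skip
[7] flags=1010 PL?F → skip
[8] flags=0010 → (cmp)
[9] flags=0010 LE?F → skip
[10] flags=0010 VC?T → r0=0xb0
[11] flags=0010 HI?T → r0=0xed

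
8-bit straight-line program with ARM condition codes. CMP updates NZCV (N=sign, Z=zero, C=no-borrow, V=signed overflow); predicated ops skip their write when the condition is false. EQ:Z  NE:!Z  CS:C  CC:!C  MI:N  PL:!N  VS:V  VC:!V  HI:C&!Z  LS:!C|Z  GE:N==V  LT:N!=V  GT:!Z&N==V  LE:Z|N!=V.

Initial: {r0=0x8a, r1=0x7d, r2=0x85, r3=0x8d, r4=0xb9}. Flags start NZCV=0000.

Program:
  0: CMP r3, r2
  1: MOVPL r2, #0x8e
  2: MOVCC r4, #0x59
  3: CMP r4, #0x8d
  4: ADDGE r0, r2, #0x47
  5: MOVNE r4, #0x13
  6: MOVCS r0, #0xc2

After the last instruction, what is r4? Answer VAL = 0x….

VAL = 0x13

0: ✓ CMP  NZCV=0010
1: ✓ MOVPL  r2←0x8e
2: · MOVCC
3: ✓ CMP  NZCV=0010
4: ✓ ADDGE  r0←0xd5
5: ✓ MOVNE  r4←0x13
6: ✓ MOVCS  r0←0xc2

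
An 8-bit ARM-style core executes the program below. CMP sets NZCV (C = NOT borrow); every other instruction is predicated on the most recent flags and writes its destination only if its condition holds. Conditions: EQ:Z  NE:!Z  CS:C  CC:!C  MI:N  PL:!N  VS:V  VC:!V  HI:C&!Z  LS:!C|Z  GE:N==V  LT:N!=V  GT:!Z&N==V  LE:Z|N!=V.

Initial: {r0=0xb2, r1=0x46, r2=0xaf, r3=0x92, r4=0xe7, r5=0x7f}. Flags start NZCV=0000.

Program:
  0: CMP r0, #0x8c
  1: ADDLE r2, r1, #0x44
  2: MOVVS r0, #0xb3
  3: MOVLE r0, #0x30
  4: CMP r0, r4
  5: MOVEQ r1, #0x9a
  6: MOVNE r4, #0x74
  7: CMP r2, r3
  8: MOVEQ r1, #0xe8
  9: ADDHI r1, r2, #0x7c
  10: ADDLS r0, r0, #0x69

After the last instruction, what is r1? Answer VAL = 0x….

VAL = 0x2b

0: ✓ CMP  NZCV=0010
1: · ADDLE
2: · MOVVS
3: · MOVLE
4: ✓ CMP  NZCV=1000
5: · MOVEQ
6: ✓ MOVNE  r4←0x74
7: ✓ CMP  NZCV=0010
8: · MOVEQ
9: ✓ ADDHI  r1←0x2b
10: · ADDLS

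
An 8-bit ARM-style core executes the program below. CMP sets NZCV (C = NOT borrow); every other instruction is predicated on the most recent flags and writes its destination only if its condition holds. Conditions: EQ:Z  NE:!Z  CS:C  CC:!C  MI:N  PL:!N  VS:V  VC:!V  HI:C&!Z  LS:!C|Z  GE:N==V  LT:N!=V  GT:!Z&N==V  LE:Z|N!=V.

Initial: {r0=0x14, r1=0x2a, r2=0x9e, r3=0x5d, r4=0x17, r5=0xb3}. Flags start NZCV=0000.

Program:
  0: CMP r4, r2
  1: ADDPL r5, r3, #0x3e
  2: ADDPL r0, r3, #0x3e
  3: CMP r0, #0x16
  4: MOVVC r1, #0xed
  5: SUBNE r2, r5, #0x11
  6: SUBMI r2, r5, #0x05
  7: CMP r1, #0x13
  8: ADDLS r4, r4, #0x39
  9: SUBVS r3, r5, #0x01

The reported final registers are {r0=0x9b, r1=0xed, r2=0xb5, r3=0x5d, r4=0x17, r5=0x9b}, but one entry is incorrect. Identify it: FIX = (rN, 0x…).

0: ✓ CMP  NZCV=0000
1: ✓ ADDPL  r5←0x9b
2: ✓ ADDPL  r0←0x9b
3: ✓ CMP  NZCV=1010
4: ✓ MOVVC  r1←0xed
5: ✓ SUBNE  r2←0x8a
6: ✓ SUBMI  r2←0x96
7: ✓ CMP  NZCV=1010
8: · ADDLS
9: · SUBVS

FIX = (r2, 0x96)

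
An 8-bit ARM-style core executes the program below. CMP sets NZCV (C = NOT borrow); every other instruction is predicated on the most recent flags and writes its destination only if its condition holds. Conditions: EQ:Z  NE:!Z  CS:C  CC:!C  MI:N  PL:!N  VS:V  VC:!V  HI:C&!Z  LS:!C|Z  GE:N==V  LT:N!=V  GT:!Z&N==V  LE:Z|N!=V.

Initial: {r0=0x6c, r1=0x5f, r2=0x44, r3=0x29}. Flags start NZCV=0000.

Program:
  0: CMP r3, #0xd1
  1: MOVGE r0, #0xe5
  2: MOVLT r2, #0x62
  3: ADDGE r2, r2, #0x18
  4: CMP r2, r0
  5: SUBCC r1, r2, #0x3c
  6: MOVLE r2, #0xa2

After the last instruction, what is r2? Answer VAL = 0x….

VAL = 0x5c

0: ✓ CMP  NZCV=0000
1: ✓ MOVGE  r0←0xe5
2: · MOVLT
3: ✓ ADDGE  r2←0x5c
4: ✓ CMP  NZCV=0000
5: ✓ SUBCC  r1←0x20
6: · MOVLE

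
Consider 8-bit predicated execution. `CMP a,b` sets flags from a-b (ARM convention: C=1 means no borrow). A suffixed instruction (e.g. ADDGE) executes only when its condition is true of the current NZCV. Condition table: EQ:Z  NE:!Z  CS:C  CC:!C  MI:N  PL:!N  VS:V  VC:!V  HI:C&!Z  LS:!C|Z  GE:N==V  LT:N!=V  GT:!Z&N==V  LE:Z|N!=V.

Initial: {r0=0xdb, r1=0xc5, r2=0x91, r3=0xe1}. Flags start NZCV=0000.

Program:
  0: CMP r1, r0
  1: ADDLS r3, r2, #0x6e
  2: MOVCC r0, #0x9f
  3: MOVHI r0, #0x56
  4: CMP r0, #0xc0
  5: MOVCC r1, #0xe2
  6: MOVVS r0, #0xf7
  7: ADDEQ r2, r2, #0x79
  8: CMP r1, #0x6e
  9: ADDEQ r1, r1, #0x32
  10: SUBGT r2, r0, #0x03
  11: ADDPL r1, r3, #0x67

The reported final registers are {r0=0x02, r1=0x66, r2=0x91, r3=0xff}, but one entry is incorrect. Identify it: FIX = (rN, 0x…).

FIX = (r0, 0x9f)

[0] flags=1000 → (cmp)
[1] flags=1000 LS?T → r3=0xff
[2] flags=1000 CC?T → r0=0x9f
[3] flags=1000 HI?F → skip
[4] flags=1000 → (cmp)
[5] flags=1000 CC?T → r1=0xe2
[6] flags=1000 VS?F → skip
[7] flags=1000 EQ?F → skip
[8] flags=0011 → (cmp)
[9] flags=0011 EQ?F → skip
[10] flags=0011 GT?F → skip
[11] flags=0011 PL?T → r1=0x66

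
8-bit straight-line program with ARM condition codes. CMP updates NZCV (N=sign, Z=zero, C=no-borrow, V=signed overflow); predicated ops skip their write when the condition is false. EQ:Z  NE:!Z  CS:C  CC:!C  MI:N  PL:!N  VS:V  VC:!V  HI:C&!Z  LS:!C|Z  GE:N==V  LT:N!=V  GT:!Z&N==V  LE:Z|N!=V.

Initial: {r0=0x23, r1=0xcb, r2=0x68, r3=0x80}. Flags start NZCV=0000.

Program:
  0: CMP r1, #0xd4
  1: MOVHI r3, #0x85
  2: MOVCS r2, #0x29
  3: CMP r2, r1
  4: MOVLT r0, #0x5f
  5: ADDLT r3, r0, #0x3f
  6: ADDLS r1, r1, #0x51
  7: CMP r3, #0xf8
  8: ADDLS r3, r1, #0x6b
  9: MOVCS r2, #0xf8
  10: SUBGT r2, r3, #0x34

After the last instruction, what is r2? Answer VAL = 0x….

0: ✓ CMP  NZCV=1000
1: · MOVHI
2: · MOVCS
3: ✓ CMP  NZCV=1001
4: · MOVLT
5: · ADDLT
6: ✓ ADDLS  r1←0x1c
7: ✓ CMP  NZCV=1000
8: ✓ ADDLS  r3←0x87
9: · MOVCS
10: · SUBGT

VAL = 0x68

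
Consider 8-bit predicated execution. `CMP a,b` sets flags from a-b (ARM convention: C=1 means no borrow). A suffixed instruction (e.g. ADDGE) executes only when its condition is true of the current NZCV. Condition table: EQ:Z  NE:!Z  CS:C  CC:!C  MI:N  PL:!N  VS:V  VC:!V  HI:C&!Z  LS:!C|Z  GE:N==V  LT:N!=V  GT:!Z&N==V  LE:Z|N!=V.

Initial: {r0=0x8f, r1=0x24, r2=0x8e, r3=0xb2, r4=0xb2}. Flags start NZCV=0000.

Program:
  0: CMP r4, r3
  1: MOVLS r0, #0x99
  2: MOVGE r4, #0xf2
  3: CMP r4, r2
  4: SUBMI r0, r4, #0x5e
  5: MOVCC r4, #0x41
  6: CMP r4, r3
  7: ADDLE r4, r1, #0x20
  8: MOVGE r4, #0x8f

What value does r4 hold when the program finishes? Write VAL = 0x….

VAL = 0x8f

0: ✓ CMP  NZCV=0110
1: ✓ MOVLS  r0←0x99
2: ✓ MOVGE  r4←0xf2
3: ✓ CMP  NZCV=0010
4: · SUBMI
5: · MOVCC
6: ✓ CMP  NZCV=0010
7: · ADDLE
8: ✓ MOVGE  r4←0x8f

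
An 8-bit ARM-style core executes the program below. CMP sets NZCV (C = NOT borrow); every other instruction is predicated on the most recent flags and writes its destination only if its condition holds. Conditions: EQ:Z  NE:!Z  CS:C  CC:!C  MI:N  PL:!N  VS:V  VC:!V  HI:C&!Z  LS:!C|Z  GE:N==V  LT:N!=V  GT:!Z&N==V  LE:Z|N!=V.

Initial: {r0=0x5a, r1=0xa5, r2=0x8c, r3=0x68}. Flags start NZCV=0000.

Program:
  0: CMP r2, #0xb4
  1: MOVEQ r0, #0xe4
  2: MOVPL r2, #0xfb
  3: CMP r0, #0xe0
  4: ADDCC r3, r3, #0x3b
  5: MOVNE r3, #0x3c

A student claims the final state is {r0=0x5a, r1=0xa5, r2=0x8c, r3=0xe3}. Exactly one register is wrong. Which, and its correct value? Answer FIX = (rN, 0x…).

FIX = (r3, 0x3c)

0: ✓ CMP  NZCV=1000
1: · MOVEQ
2: · MOVPL
3: ✓ CMP  NZCV=0000
4: ✓ ADDCC  r3←0xa3
5: ✓ MOVNE  r3←0x3c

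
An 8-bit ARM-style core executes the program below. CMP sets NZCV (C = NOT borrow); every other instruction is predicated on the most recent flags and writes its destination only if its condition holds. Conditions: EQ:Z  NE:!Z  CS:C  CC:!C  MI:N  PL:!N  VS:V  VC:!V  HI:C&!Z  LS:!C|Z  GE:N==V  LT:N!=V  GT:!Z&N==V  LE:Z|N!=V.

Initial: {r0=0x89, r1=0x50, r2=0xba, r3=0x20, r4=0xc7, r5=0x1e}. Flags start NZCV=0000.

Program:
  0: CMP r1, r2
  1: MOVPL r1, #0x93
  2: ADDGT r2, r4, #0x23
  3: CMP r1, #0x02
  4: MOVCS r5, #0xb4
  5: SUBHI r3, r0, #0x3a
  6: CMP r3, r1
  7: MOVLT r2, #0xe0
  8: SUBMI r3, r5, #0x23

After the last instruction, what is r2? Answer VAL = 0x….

VAL = 0xe0

0: ✓ CMP  NZCV=1001
1: · MOVPL
2: ✓ ADDGT  r2←0xea
3: ✓ CMP  NZCV=0010
4: ✓ MOVCS  r5←0xb4
5: ✓ SUBHI  r3←0x4f
6: ✓ CMP  NZCV=1000
7: ✓ MOVLT  r2←0xe0
8: ✓ SUBMI  r3←0x91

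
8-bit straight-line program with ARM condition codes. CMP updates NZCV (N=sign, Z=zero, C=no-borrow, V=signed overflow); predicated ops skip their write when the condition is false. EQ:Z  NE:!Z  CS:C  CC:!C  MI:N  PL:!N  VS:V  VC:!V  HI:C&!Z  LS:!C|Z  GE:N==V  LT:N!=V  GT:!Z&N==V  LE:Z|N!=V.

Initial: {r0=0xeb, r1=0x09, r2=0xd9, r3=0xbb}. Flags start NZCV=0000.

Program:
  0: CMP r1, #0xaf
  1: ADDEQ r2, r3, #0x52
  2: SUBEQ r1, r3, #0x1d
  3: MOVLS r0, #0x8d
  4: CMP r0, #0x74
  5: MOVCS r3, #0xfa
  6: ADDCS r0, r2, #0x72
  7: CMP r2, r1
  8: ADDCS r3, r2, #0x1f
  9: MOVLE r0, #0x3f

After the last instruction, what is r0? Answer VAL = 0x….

0: ✓ CMP  NZCV=0000
1: · ADDEQ
2: · SUBEQ
3: ✓ MOVLS  r0←0x8d
4: ✓ CMP  NZCV=0011
5: ✓ MOVCS  r3←0xfa
6: ✓ ADDCS  r0←0x4b
7: ✓ CMP  NZCV=1010
8: ✓ ADDCS  r3←0xf8
9: ✓ MOVLE  r0←0x3f

VAL = 0x3f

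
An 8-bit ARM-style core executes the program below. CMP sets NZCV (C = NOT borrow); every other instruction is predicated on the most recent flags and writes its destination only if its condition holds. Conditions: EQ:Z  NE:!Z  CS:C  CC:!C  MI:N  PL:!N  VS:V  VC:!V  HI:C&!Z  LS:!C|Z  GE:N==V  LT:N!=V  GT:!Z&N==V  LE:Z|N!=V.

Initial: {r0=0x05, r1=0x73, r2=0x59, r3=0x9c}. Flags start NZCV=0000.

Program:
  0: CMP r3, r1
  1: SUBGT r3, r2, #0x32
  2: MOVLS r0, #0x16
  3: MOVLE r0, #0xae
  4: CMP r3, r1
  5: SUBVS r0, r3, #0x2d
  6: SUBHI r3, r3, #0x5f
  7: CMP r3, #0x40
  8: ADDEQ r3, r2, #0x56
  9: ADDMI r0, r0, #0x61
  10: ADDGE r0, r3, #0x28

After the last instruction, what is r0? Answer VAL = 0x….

0: ✓ CMP  NZCV=0011
1: · SUBGT
2: · MOVLS
3: ✓ MOVLE  r0←0xae
4: ✓ CMP  NZCV=0011
5: ✓ SUBVS  r0←0x6f
6: ✓ SUBHI  r3←0x3d
7: ✓ CMP  NZCV=1000
8: · ADDEQ
9: ✓ ADDMI  r0←0xd0
10: · ADDGE

VAL = 0xd0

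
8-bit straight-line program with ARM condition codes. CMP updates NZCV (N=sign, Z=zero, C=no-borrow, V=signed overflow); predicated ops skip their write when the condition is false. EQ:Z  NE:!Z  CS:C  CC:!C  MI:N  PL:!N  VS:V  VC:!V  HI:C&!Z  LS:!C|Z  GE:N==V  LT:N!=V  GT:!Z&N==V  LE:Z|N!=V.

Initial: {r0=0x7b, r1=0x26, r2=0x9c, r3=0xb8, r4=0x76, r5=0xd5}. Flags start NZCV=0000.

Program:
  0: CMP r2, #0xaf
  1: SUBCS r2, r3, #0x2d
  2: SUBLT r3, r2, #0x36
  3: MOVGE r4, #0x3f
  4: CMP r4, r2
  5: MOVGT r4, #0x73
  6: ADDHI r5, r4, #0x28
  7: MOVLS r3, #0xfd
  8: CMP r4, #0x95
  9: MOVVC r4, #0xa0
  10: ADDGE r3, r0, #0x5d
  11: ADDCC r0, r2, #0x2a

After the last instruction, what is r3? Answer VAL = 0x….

0: ✓ CMP  NZCV=1000
1: · SUBCS
2: ✓ SUBLT  r3←0x66
3: · MOVGE
4: ✓ CMP  NZCV=1001
5: ✓ MOVGT  r4←0x73
6: · ADDHI
7: ✓ MOVLS  r3←0xfd
8: ✓ CMP  NZCV=1001
9: · MOVVC
10: ✓ ADDGE  r3←0xd8
11: ✓ ADDCC  r0←0xc6

VAL = 0xd8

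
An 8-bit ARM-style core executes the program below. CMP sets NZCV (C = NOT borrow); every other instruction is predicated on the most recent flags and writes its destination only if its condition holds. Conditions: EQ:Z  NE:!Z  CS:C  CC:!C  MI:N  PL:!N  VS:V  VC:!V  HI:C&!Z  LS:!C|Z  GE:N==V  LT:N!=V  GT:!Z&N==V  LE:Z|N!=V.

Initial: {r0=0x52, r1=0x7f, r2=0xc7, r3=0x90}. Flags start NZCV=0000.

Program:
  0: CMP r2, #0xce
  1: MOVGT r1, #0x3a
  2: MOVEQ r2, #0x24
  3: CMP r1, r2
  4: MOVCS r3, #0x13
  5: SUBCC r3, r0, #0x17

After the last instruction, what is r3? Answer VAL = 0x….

[0] flags=1000 → (cmp)
[1] flags=1000 GT?F → skip
[2] flags=1000 EQ?F → skip
[3] flags=1001 → (cmp)
[4] flags=1001 CS?F → skip
[5] flags=1001 CC?T → r3=0x3b

VAL = 0x3b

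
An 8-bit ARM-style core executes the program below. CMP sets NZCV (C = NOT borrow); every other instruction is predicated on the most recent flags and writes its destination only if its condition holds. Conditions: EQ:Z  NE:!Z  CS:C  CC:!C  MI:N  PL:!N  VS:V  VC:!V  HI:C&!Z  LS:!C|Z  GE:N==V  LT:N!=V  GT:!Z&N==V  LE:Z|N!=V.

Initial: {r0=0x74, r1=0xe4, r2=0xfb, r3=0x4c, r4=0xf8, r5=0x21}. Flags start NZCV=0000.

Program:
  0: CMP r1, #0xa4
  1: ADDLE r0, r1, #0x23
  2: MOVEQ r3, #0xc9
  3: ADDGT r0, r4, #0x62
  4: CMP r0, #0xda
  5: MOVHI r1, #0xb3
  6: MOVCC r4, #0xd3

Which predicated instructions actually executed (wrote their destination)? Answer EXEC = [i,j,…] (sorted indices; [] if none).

[0] flags=0010 → (cmp)
[1] flags=0010 LE?F → skip
[2] flags=0010 EQ?F → skip
[3] flags=0010 GT?T → r0=0x5a
[4] flags=1001 → (cmp)
[5] flags=1001 HI?F → skip
[6] flags=1001 CC?T → r4=0xd3

EXEC = [3,6]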